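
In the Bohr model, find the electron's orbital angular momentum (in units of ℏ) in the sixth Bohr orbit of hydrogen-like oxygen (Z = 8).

L_n = nℏ, so L/ℏ = n = 6.

6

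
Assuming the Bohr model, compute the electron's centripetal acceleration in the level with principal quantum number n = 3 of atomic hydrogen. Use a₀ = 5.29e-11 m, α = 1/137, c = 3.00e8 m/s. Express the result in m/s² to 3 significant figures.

r = n²a₀/Z = 4.76e-10 m, v = Zαc/n = 7.30e5 m/s
a = v²/r = (7.30e5)² / 4.76e-10 = 1.12e21 m/s²

1.12e21 m/s²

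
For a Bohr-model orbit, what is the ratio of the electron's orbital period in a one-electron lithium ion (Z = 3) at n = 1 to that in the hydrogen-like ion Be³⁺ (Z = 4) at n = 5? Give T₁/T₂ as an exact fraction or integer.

16/1125

T ∝ Z^-2 · n^3
T₁/T₂ = (3/4)^-2 · (1/5)^3 = 16/1125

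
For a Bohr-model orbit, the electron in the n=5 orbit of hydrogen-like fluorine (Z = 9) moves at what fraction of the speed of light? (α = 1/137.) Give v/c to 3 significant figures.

v_n = Zαc/n, so v/c = Zα/n = 9 × 0.00730 / 5 = 0.0131

0.0131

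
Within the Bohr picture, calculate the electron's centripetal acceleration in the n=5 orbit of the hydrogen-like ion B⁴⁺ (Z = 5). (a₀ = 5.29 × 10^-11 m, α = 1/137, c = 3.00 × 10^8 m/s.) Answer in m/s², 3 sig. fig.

1.81 × 10^22 m/s²

r = n²a₀/Z = 2.64 × 10^-10 m, v = Zαc/n = 2.19 × 10^6 m/s
a = v²/r = (2.19 × 10^6)² / 2.64 × 10^-10 = 1.81 × 10^22 m/s²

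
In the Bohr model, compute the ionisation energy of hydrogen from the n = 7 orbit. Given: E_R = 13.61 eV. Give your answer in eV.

0.2778 eV

E_n = −E_R·Z²/n² = −13.61 × 1²/7² eV = -0.2778 eV
Ionisation energy = −E_n = 0.2778 eV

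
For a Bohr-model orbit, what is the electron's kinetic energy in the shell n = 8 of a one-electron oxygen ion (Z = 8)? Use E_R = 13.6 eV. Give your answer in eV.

For a Coulomb orbit the virial theorem gives K = −E_n.
E_n = −E_R·Z²/n², so K = E_R·Z²/n² = 13.6 × 8²/8² = 13.6 eV

13.6 eV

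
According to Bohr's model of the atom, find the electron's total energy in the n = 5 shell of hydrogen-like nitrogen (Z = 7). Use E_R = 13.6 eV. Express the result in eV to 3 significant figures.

-26.7 eV

E_n = −E_R·Z²/n² = −13.6 × 7²/5² = -26.7 eV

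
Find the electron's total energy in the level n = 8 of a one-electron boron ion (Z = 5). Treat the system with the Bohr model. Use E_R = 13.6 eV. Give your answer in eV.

-5.31 eV

E_n = −E_R·Z²/n² = −13.6 × 5²/8² = -5.31 eV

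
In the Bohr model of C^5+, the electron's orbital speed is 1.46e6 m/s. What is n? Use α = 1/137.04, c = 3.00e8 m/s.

v_n = Zαc/n ⇒ n = Zαc/v = 6 × 0.00730 × 3.00e8 / 1.46e6 ≈ 9.00
n = 9

9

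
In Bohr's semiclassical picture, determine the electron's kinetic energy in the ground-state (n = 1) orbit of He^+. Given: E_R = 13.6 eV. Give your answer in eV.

For a Coulomb orbit the virial theorem gives K = −E_n.
E_n = −E_R·Z²/n², so K = E_R·Z²/n² = 13.6 × 2²/1² = 54.4 eV

54.4 eV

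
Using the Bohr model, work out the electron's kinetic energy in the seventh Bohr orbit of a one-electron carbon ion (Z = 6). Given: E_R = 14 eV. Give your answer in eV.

10 eV

For a Coulomb orbit the virial theorem gives K = −E_n.
E_n = −E_R·Z²/n², so K = E_R·Z²/n² = 14 × 6²/7² = 10 eV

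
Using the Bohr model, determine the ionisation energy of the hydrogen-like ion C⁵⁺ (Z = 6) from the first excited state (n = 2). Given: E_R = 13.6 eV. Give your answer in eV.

122 eV

E_n = −E_R·Z²/n² = −13.6 × 6²/2² eV = -122 eV
Ionisation energy = −E_n = 122 eV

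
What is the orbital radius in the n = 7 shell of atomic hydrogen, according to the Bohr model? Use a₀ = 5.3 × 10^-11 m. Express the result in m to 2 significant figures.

2.6 × 10^-9 m

r_n = n²a₀/Z = 7² × 5.3 × 10^-11 / 1
    = 49 × 5.3 × 10^-11 / 1 = 2.6 × 10^-9 m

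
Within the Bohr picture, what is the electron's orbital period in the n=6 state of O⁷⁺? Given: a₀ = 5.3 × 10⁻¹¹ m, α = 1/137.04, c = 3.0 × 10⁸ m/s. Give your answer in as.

510 as

r = n²a₀/Z = 6²·5.3 × 10⁻¹¹/8 = 2.4 × 10⁻¹⁰ m
v = Zαc/n = 8·0.0073·3.0 × 10⁸/6 = 2.9 × 10⁶ m/s
T = 2πr/v = 5.1 × 10⁻¹⁶ s = 510 as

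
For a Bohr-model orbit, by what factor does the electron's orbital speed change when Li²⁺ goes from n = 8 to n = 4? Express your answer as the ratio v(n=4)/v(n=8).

v ∝ Z^1 · n^-1; with Z fixed, v ∝ n^-1.
v(n=4)/v(n=8) = (4/8)^-1 = 2

2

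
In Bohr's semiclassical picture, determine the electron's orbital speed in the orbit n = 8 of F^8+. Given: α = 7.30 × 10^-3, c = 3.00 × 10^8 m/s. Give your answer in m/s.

v_n = Zαc/n = 9 × 0.00730 × 3.00 × 10^8 / 8
    = 2.46 × 10^6 m/s

2.46 × 10^6 m/s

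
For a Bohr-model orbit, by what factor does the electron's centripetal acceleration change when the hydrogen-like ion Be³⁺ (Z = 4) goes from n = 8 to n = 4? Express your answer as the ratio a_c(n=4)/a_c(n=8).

16

a_c ∝ Z^3 · n^-4; with Z fixed, a_c ∝ n^-4.
a_c(n=4)/a_c(n=8) = (4/8)^-4 = 16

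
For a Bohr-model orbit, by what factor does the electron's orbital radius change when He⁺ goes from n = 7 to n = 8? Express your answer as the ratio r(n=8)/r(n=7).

r ∝ Z^-1 · n^2; with Z fixed, r ∝ n^2.
r(n=8)/r(n=7) = (8/7)^2 = 64/49

64/49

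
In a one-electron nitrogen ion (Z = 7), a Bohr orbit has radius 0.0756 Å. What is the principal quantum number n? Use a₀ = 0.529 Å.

1

r_n = n²a₀/Z ⇒ n² = rZ/a₀ = 0.0756 × 7 / 0.529 ≈ 1.00
n = 1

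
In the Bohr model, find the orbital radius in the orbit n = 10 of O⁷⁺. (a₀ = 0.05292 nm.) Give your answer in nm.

0.6615 nm

r_n = n²a₀/Z = 10² × 0.05292 / 8
    = 100 × 0.05292 / 8 = 0.6615 nm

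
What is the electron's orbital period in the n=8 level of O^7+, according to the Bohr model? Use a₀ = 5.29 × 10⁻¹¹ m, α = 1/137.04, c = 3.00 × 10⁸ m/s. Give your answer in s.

1.21 × 10⁻¹⁵ s

r = n²a₀/Z = 8²·5.29 × 10⁻¹¹/8 = 4.23 × 10⁻¹⁰ m
v = Zαc/n = 8·0.00730·3.00 × 10⁸/8 = 2.19 × 10⁶ m/s
T = 2πr/v = 1.21 × 10⁻¹⁵ s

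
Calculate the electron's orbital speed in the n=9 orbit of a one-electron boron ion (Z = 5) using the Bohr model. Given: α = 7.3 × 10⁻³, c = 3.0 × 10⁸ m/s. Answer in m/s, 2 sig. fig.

v_n = Zαc/n = 5 × 0.0073 × 3.0 × 10⁸ / 9
    = 1.2 × 10⁶ m/s

1.2 × 10⁶ m/s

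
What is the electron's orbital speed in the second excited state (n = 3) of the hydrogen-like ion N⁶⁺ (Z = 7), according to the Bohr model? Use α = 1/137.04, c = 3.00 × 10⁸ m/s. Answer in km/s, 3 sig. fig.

v_n = Zαc/n = 7 × 0.00730 × 3.00 × 10⁸ / 3
    = 5110 km/s

5110 km/s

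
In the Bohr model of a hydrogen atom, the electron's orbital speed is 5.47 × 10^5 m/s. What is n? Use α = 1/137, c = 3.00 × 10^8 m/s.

4

v_n = Zαc/n ⇒ n = Zαc/v = 1 × 0.00730 × 3.00 × 10^8 / 5.47 × 10^5 ≈ 4.00
n = 4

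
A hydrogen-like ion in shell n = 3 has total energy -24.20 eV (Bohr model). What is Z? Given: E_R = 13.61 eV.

E_n = −E_R Z²/n² ⇒ Z² = −E_n n²/E_R = 24.20 × 3² / 13.61 ≈ 16.00
Z = 4

4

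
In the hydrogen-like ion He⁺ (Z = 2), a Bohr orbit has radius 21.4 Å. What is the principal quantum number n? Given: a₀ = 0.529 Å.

9

r_n = n²a₀/Z ⇒ n² = rZ/a₀ = 21.4 × 2 / 0.529 ≈ 80.91
n = 9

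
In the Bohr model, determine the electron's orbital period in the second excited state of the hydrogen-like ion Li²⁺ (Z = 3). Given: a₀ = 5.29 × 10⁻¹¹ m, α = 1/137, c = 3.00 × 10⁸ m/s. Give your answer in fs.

r = n²a₀/Z = 3²·5.29 × 10⁻¹¹/3 = 1.59 × 10⁻¹⁰ m
v = Zαc/n = 3·0.00730·3.00 × 10⁸/3 = 2.19 × 10⁶ m/s
T = 2πr/v = 4.55 × 10⁻¹⁶ s = 0.455 fs

0.455 fs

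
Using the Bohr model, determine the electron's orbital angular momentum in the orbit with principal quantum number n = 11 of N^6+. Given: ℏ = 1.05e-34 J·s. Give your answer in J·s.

L_n = nℏ = 11 × 1.05e-34 = 1.16e-33 J·s

1.16e-33 J·s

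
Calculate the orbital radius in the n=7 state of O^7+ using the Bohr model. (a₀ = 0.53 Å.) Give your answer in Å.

r_n = n²a₀/Z = 7² × 0.53 / 8
    = 49 × 0.53 / 8 = 3.2 Å

3.2 Å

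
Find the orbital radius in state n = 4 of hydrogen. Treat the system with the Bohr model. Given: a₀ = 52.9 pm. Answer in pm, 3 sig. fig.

r_n = n²a₀/Z = 4² × 52.9 / 1
    = 16 × 52.9 / 1 = 846 pm

846 pm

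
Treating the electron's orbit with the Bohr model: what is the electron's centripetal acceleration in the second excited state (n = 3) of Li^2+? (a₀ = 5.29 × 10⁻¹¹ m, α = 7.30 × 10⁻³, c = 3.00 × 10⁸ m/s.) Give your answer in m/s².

r = n²a₀/Z = 1.59 × 10⁻¹⁰ m, v = Zαc/n = 2.19 × 10⁶ m/s
a = v²/r = (2.19 × 10⁶)² / 1.59 × 10⁻¹⁰ = 3.02 × 10²² m/s²

3.02 × 10²² m/s²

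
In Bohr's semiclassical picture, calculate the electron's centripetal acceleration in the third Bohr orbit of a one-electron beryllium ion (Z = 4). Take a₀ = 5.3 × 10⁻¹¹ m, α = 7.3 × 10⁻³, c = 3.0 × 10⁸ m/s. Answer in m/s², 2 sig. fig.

r = n²a₀/Z = 1.2 × 10⁻¹⁰ m, v = Zαc/n = 2.9 × 10⁶ m/s
a = v²/r = (2.9 × 10⁶)² / 1.2 × 10⁻¹⁰ = 7.2 × 10²² m/s²

7.2 × 10²² m/s²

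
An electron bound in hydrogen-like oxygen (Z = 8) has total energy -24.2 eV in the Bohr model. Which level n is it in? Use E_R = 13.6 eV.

6

E_n = −E_R Z²/n² ⇒ n² = E_R Z²/(−E_n) = 13.6 × 8² / 24.2 ≈ 35.97
n = 6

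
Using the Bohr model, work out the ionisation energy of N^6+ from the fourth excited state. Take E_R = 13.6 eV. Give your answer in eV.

26.7 eV

E_n = −E_R·Z²/n² = −13.6 × 7²/5² eV = -26.7 eV
Ionisation energy = −E_n = 26.7 eV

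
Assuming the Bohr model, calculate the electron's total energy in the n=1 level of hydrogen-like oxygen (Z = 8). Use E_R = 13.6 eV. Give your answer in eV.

E_n = −E_R·Z²/n² = −13.6 × 8²/1² = -870 eV

-870 eV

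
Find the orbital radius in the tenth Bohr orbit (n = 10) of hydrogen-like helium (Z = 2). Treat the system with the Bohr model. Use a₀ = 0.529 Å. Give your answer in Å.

r_n = n²a₀/Z = 10² × 0.529 / 2
    = 100 × 0.529 / 2 = 26.5 Å

26.5 Å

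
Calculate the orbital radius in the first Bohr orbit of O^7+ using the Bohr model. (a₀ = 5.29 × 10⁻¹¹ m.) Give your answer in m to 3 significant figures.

6.61 × 10⁻¹² m

r_n = n²a₀/Z = 1² × 5.29 × 10⁻¹¹ / 8
    = 1 × 5.29 × 10⁻¹¹ / 8 = 6.61 × 10⁻¹² m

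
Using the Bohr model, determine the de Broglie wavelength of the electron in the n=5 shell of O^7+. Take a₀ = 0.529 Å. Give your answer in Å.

The Bohr quantisation condition is nλ = 2πr_n.
r_n = n²a₀/Z = 1.65 Å
λ = 2πr_n/n = 2π·1.65/5 = 2.08 Å

2.08 Å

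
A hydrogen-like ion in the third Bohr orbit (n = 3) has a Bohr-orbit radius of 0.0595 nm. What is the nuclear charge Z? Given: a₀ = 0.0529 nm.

8

r_n = n²a₀/Z ⇒ Z = n²a₀/r = 3² × 0.0529 / 0.0595 ≈ 8.00
Z = 8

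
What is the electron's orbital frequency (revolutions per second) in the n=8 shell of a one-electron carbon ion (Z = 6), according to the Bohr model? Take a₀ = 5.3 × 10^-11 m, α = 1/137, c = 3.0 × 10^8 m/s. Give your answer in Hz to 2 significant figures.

4.6 × 10^14 Hz

r = n²a₀/Z = 5.7 × 10^-10 m, v = Zαc/n = 1.6 × 10^6 m/s
f = v/(2πr) = 4.6 × 10^14 Hz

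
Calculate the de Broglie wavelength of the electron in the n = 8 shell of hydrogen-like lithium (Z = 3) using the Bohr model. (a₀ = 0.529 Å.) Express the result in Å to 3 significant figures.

8.86 Å

The Bohr quantisation condition is nλ = 2πr_n.
r_n = n²a₀/Z = 11.3 Å
λ = 2πr_n/n = 2π·11.3/8 = 8.86 Å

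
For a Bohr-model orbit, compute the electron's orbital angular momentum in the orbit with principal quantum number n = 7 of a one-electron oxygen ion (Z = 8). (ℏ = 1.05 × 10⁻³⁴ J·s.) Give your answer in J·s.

L_n = nℏ = 7 × 1.05 × 10⁻³⁴ = 7.35 × 10⁻³⁴ J·s

7.35 × 10⁻³⁴ J·s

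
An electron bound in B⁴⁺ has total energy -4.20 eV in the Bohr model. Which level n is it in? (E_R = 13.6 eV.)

E_n = −E_R Z²/n² ⇒ n² = E_R Z²/(−E_n) = 13.6 × 5² / 4.20 ≈ 80.95
n = 9

9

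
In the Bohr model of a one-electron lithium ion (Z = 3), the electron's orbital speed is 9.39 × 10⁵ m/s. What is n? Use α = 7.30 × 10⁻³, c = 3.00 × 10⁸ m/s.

v_n = Zαc/n ⇒ n = Zαc/v = 3 × 0.00730 × 3.00 × 10⁸ / 9.39 × 10⁵ ≈ 7.00
n = 7

7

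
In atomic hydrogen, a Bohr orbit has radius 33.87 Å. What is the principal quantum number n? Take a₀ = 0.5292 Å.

8

r_n = n²a₀/Z ⇒ n² = rZ/a₀ = 33.87 × 1 / 0.5292 ≈ 64.00
n = 8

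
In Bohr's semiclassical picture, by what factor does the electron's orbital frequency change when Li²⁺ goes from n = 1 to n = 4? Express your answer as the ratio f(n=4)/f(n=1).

1/64

f ∝ Z^2 · n^-3; with Z fixed, f ∝ n^-3.
f(n=4)/f(n=1) = (4/1)^-3 = 1/64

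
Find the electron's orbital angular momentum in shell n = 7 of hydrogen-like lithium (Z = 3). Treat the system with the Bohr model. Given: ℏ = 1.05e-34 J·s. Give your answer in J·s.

7.35e-34 J·s

L_n = nℏ = 7 × 1.05e-34 = 7.35e-34 J·s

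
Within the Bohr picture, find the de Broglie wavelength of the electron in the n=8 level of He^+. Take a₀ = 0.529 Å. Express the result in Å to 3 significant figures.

13.3 Å

The Bohr quantisation condition is nλ = 2πr_n.
r_n = n²a₀/Z = 16.9 Å
λ = 2πr_n/n = 2π·16.9/8 = 13.3 Å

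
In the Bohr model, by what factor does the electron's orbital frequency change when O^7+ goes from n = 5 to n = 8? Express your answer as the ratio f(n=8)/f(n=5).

125/512

f ∝ Z^2 · n^-3; with Z fixed, f ∝ n^-3.
f(n=8)/f(n=5) = (8/5)^-3 = 125/512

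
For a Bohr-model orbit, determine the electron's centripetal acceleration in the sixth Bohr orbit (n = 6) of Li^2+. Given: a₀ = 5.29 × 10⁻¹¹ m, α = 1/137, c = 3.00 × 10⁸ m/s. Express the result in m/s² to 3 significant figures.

1.89 × 10²¹ m/s²

r = n²a₀/Z = 6.35 × 10⁻¹⁰ m, v = Zαc/n = 1.09 × 10⁶ m/s
a = v²/r = (1.09 × 10⁶)² / 6.35 × 10⁻¹⁰ = 1.89 × 10²¹ m/s²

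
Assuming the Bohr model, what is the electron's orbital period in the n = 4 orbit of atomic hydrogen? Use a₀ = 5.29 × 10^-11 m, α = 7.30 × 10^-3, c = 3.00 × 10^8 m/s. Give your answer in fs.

9.71 fs

r = n²a₀/Z = 4²·5.29 × 10^-11/1 = 8.46 × 10^-10 m
v = Zαc/n = 1·0.00730·3.00 × 10^8/4 = 5.47 × 10^5 m/s
T = 2πr/v = 9.71 × 10^-15 s = 9.71 fs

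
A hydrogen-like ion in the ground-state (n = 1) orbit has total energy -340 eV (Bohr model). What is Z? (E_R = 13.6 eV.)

E_n = −E_R Z²/n² ⇒ Z² = −E_n n²/E_R = 340 × 1² / 13.6 ≈ 25.00
Z = 5

5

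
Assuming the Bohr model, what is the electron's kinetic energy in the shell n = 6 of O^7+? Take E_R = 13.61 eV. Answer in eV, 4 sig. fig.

24.20 eV

For a Coulomb orbit the virial theorem gives K = −E_n.
E_n = −E_R·Z²/n², so K = E_R·Z²/n² = 13.61 × 8²/6² = 24.20 eV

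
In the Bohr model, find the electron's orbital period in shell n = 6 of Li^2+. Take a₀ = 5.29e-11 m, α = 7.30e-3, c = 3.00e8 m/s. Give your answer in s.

r = n²a₀/Z = 6²·5.29e-11/3 = 6.35e-10 m
v = Zαc/n = 3·0.00730·3.00e8/6 = 1.09e6 m/s
T = 2πr/v = 3.64e-15 s

3.64e-15 s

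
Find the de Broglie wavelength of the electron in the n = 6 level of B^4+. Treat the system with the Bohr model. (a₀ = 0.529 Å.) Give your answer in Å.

The Bohr quantisation condition is nλ = 2πr_n.
r_n = n²a₀/Z = 3.81 Å
λ = 2πr_n/n = 2π·3.81/6 = 3.99 Å

3.99 Å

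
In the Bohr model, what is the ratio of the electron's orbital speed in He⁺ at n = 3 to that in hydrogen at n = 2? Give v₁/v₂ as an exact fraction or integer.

4/3

v ∝ Z^1 · n^-1
v₁/v₂ = (2/1)^1 · (3/2)^-1 = 4/3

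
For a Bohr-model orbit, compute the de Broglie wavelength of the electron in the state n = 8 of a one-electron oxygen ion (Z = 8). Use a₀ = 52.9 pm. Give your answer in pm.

332 pm

The Bohr quantisation condition is nλ = 2πr_n.
r_n = n²a₀/Z = 423 pm
λ = 2πr_n/n = 2π·423/8 = 332 pm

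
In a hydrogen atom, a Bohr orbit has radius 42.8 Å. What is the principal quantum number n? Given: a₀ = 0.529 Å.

9

r_n = n²a₀/Z ⇒ n² = rZ/a₀ = 42.8 × 1 / 0.529 ≈ 80.91
n = 9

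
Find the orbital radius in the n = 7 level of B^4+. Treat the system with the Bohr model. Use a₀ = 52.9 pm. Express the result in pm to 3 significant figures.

518 pm

r_n = n²a₀/Z = 7² × 52.9 / 5
    = 49 × 52.9 / 5 = 518 pm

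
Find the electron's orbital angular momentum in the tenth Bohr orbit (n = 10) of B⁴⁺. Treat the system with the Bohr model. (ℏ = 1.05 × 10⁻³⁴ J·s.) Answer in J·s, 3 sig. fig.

1.05 × 10⁻³³ J·s

L_n = nℏ = 10 × 1.05 × 10⁻³⁴ = 1.05 × 10⁻³³ J·s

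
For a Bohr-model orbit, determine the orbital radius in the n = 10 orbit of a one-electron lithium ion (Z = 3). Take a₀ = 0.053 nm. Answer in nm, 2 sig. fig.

r_n = n²a₀/Z = 10² × 0.053 / 3
    = 100 × 0.053 / 3 = 1.8 nm

1.8 nm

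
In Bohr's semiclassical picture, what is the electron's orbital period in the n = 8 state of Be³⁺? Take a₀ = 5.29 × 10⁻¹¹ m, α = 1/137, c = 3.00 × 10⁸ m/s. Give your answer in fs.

4.86 fs

r = n²a₀/Z = 8²·5.29 × 10⁻¹¹/4 = 8.46 × 10⁻¹⁰ m
v = Zαc/n = 4·0.00730·3.00 × 10⁸/8 = 1.09 × 10⁶ m/s
T = 2πr/v = 4.86 × 10⁻¹⁵ s = 4.86 fs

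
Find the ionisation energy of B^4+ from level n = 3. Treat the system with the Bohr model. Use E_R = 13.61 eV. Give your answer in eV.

E_n = −E_R·Z²/n² = −13.61 × 5²/3² eV = -37.81 eV
Ionisation energy = −E_n = 37.81 eV

37.81 eV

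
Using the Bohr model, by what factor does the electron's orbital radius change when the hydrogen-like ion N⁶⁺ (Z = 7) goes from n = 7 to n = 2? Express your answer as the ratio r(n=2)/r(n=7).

4/49

r ∝ Z^-1 · n^2; with Z fixed, r ∝ n^2.
r(n=2)/r(n=7) = (2/7)^2 = 4/49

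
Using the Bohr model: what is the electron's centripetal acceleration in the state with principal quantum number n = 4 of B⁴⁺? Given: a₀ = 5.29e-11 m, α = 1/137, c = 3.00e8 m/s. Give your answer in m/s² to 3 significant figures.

4.43e22 m/s²

r = n²a₀/Z = 1.69e-10 m, v = Zαc/n = 2.74e6 m/s
a = v²/r = (2.74e6)² / 1.69e-10 = 4.43e22 m/s²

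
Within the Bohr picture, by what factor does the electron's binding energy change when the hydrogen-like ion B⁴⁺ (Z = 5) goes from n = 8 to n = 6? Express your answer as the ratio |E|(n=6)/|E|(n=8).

16/9

|E| ∝ Z^2 · n^-2; with Z fixed, |E| ∝ n^-2.
|E|(n=6)/|E|(n=8) = (6/8)^-2 = 16/9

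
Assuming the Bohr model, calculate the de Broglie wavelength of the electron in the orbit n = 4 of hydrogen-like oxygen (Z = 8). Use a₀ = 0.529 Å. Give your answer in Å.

The Bohr quantisation condition is nλ = 2πr_n.
r_n = n²a₀/Z = 1.06 Å
λ = 2πr_n/n = 2π·1.06/4 = 1.66 Å

1.66 Å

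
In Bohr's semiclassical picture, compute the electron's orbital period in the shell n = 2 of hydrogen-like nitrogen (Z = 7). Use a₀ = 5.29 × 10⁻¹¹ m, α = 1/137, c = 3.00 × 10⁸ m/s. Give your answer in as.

r = n²a₀/Z = 2²·5.29 × 10⁻¹¹/7 = 3.02 × 10⁻¹¹ m
v = Zαc/n = 7·0.00730·3.00 × 10⁸/2 = 7.66 × 10⁶ m/s
T = 2πr/v = 2.48 × 10⁻¹⁷ s = 24.8 as

24.8 as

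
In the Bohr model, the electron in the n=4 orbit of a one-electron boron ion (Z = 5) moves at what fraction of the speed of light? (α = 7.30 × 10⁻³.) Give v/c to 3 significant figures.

0.00912

v_n = Zαc/n, so v/c = Zα/n = 5 × 0.00730 / 4 = 0.00912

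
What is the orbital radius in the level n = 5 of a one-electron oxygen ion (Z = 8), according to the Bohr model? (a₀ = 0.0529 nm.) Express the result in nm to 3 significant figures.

0.165 nm

r_n = n²a₀/Z = 5² × 0.0529 / 8
    = 25 × 0.0529 / 8 = 0.165 nm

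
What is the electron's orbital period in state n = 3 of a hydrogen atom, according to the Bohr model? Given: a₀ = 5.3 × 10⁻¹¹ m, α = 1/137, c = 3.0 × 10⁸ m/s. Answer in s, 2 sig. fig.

4.1 × 10⁻¹⁵ s

r = n²a₀/Z = 3²·5.3 × 10⁻¹¹/1 = 4.8 × 10⁻¹⁰ m
v = Zαc/n = 1·0.0073·3.0 × 10⁸/3 = 7.3 × 10⁵ m/s
T = 2πr/v = 4.1 × 10⁻¹⁵ s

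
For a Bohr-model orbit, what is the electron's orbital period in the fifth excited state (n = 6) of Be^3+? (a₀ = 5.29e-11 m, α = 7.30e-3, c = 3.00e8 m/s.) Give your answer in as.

r = n²a₀/Z = 6²·5.29e-11/4 = 4.76e-10 m
v = Zαc/n = 4·0.00730·3.00e8/6 = 1.46e6 m/s
T = 2πr/v = 2.05e-15 s = 2050 as

2050 as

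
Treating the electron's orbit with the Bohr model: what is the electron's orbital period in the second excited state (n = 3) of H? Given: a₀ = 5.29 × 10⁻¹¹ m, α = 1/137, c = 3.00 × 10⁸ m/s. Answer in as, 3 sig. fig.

r = n²a₀/Z = 3²·5.29 × 10⁻¹¹/1 = 4.76 × 10⁻¹⁰ m
v = Zαc/n = 1·0.00730·3.00 × 10⁸/3 = 7.30 × 10⁵ m/s
T = 2πr/v = 4.10 × 10⁻¹⁵ s = 4100 as

4100 as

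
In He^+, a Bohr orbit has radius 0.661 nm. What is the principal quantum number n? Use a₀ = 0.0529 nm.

5

r_n = n²a₀/Z ⇒ n² = rZ/a₀ = 0.661 × 2 / 0.0529 ≈ 24.99
n = 5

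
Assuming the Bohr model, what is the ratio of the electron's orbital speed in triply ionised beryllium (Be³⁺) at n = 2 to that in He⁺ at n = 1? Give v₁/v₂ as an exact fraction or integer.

1

v ∝ Z^1 · n^-1
v₁/v₂ = (4/2)^1 · (2/1)^-1 = 1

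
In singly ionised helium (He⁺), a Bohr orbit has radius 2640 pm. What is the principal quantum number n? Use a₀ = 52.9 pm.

10

r_n = n²a₀/Z ⇒ n² = rZ/a₀ = 2640 × 2 / 52.9 ≈ 99.81
n = 10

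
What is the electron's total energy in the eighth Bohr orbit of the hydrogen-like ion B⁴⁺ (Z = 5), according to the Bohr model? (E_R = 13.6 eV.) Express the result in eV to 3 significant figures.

-5.31 eV

E_n = −E_R·Z²/n² = −13.6 × 5²/8² = -5.31 eV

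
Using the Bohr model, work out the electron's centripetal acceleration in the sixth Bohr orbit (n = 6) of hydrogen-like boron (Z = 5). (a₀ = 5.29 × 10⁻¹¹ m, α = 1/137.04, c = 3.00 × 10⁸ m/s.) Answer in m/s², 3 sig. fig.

8.74 × 10²¹ m/s²

r = n²a₀/Z = 3.81 × 10⁻¹⁰ m, v = Zαc/n = 1.82 × 10⁶ m/s
a = v²/r = (1.82 × 10⁶)² / 3.81 × 10⁻¹⁰ = 8.74 × 10²¹ m/s²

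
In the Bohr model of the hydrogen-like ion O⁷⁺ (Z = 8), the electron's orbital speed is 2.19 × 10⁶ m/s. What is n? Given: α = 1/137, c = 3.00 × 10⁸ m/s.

8

v_n = Zαc/n ⇒ n = Zαc/v = 8 × 0.00730 × 3.00 × 10⁸ / 2.19 × 10⁶ ≈ 8.00
n = 8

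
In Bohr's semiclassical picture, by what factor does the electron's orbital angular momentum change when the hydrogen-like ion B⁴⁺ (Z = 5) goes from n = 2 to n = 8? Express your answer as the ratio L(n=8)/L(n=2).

4

L = nℏ depends only on n, so L ∝ n.
L(n=8)/L(n=2) = (8/2)^1 = 4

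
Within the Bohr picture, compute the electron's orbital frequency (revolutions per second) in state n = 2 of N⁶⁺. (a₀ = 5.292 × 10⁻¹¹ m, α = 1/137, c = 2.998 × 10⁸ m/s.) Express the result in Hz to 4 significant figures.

r = n²a₀/Z = 3.024 × 10⁻¹¹ m, v = Zαc/n = 7.659 × 10⁶ m/s
f = v/(2πr) = 4.031 × 10¹⁶ Hz

4.031 × 10¹⁶ Hz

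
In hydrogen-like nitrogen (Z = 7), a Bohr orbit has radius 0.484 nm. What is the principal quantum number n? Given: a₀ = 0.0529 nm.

r_n = n²a₀/Z ⇒ n² = rZ/a₀ = 0.484 × 7 / 0.0529 ≈ 64.05
n = 8

8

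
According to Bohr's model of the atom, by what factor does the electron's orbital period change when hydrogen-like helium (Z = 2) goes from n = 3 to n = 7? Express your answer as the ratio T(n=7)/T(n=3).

343/27

T ∝ Z^-2 · n^3; with Z fixed, T ∝ n^3.
T(n=7)/T(n=3) = (7/3)^3 = 343/27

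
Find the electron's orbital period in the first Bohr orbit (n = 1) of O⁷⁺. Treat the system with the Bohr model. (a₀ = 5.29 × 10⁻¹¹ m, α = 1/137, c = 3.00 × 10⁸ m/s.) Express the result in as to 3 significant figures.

2.37 as

r = n²a₀/Z = 1²·5.29 × 10⁻¹¹/8 = 6.61 × 10⁻¹² m
v = Zαc/n = 8·0.00730·3.00 × 10⁸/1 = 1.75 × 10⁷ m/s
T = 2πr/v = 2.37 × 10⁻¹⁸ s = 2.37 as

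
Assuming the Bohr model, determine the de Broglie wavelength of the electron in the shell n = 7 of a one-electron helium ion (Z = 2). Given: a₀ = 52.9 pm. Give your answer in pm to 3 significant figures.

1160 pm

The Bohr quantisation condition is nλ = 2πr_n.
r_n = n²a₀/Z = 1300 pm
λ = 2πr_n/n = 2π·1300/7 = 1160 pm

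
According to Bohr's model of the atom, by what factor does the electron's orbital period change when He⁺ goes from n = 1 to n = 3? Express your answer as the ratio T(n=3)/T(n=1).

T ∝ Z^-2 · n^3; with Z fixed, T ∝ n^3.
T(n=3)/T(n=1) = (3/1)^3 = 27

27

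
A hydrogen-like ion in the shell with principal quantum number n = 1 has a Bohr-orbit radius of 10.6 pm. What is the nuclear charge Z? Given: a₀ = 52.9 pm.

5

r_n = n²a₀/Z ⇒ Z = n²a₀/r = 1² × 52.9 / 10.6 ≈ 4.99
Z = 5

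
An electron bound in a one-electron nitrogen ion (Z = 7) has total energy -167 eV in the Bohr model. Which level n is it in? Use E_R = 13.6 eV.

E_n = −E_R Z²/n² ⇒ n² = E_R Z²/(−E_n) = 13.6 × 7² / 167 ≈ 3.99
n = 2

2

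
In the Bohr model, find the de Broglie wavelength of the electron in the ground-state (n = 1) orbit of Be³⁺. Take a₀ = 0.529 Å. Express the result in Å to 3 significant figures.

0.831 Å

The Bohr quantisation condition is nλ = 2πr_n.
r_n = n²a₀/Z = 0.132 Å
λ = 2πr_n/n = 2π·0.132/1 = 0.831 Å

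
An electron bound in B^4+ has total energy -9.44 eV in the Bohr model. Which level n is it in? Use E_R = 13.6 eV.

E_n = −E_R Z²/n² ⇒ n² = E_R Z²/(−E_n) = 13.6 × 5² / 9.44 ≈ 36.02
n = 6

6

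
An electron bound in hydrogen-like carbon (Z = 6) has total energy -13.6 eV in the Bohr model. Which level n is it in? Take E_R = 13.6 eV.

E_n = −E_R Z²/n² ⇒ n² = E_R Z²/(−E_n) = 13.6 × 6² / 13.6 ≈ 36.00
n = 6

6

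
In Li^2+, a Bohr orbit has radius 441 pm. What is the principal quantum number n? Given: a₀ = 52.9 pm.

5

r_n = n²a₀/Z ⇒ n² = rZ/a₀ = 441 × 3 / 52.9 ≈ 25.01
n = 5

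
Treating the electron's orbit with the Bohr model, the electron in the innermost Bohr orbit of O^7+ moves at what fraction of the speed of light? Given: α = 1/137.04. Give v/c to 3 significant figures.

v_n = Zαc/n, so v/c = Zα/n = 8 × 0.00730 / 1 = 0.0584

0.0584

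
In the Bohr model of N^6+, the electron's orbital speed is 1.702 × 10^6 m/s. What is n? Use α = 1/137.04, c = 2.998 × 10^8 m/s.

v_n = Zαc/n ⇒ n = Zαc/v = 7 × 0.007297 × 2.998 × 10^8 / 1.702 × 10^6 ≈ 9.00
n = 9

9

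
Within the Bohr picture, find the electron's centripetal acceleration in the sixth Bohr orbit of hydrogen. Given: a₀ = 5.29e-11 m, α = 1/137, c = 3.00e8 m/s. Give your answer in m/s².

6.99e19 m/s²

r = n²a₀/Z = 1.90e-9 m, v = Zαc/n = 3.65e5 m/s
a = v²/r = (3.65e5)² / 1.90e-9 = 6.99e19 m/s²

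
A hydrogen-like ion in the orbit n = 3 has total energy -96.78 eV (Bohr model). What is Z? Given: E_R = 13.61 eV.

8

E_n = −E_R Z²/n² ⇒ Z² = −E_n n²/E_R = 96.78 × 3² / 13.61 ≈ 64.00
Z = 8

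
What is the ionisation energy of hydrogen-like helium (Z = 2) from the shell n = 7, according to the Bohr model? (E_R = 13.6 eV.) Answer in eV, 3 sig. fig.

1.11 eV

E_n = −E_R·Z²/n² = −13.6 × 2²/7² eV = -1.11 eV
Ionisation energy = −E_n = 1.11 eV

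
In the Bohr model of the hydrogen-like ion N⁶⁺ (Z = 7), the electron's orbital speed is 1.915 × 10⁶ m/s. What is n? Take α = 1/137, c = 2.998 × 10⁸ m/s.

8

v_n = Zαc/n ⇒ n = Zαc/v = 7 × 0.007299 × 2.998 × 10⁸ / 1.915 × 10⁶ ≈ 8.00
n = 8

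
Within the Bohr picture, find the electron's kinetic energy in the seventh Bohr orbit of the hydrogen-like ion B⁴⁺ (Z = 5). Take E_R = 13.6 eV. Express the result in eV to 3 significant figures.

For a Coulomb orbit the virial theorem gives K = −E_n.
E_n = −E_R·Z²/n², so K = E_R·Z²/n² = 13.6 × 5²/7² = 6.94 eV

6.94 eV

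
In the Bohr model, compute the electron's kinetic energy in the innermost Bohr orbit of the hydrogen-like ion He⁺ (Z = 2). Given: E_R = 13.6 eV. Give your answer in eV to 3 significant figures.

54.4 eV

For a Coulomb orbit the virial theorem gives K = −E_n.
E_n = −E_R·Z²/n², so K = E_R·Z²/n² = 13.6 × 2²/1² = 54.4 eV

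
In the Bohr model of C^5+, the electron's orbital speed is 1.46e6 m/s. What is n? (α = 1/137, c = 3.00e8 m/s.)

v_n = Zαc/n ⇒ n = Zαc/v = 6 × 0.00730 × 3.00e8 / 1.46e6 ≈ 9.00
n = 9

9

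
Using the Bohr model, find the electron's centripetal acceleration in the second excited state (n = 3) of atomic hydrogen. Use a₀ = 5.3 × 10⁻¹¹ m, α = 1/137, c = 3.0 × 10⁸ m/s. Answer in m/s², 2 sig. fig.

r = n²a₀/Z = 4.8 × 10⁻¹⁰ m, v = Zαc/n = 7.3 × 10⁵ m/s
a = v²/r = (7.3 × 10⁵)² / 4.8 × 10⁻¹⁰ = 1.1 × 10²¹ m/s²

1.1 × 10²¹ m/s²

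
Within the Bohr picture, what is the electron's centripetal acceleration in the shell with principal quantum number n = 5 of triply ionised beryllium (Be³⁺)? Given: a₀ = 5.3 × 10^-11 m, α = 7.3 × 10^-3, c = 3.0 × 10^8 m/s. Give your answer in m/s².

r = n²a₀/Z = 3.3 × 10^-10 m, v = Zαc/n = 1.8 × 10^6 m/s
a = v²/r = (1.8 × 10^6)² / 3.3 × 10^-10 = 9.3 × 10^21 m/s²

9.3 × 10^21 m/s²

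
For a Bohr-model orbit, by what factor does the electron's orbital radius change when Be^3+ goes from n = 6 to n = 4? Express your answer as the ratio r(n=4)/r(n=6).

4/9

r ∝ Z^-1 · n^2; with Z fixed, r ∝ n^2.
r(n=4)/r(n=6) = (4/6)^2 = 4/9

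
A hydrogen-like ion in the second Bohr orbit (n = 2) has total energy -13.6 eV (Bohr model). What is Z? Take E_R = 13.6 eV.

2

E_n = −E_R Z²/n² ⇒ Z² = −E_n n²/E_R = 13.6 × 2² / 13.6 ≈ 4.00
Z = 2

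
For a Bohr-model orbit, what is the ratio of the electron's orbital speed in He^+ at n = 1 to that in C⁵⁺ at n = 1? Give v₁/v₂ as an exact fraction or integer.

1/3

v ∝ Z^1 · n^-1
v₁/v₂ = (2/6)^1 · (1/1)^-1 = 1/3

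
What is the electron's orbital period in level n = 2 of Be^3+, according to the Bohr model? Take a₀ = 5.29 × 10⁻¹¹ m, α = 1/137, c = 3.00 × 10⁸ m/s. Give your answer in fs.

0.0759 fs

r = n²a₀/Z = 2²·5.29 × 10⁻¹¹/4 = 5.29 × 10⁻¹¹ m
v = Zαc/n = 4·0.00730·3.00 × 10⁸/2 = 4.38 × 10⁶ m/s
T = 2πr/v = 7.59 × 10⁻¹⁷ s = 0.0759 fs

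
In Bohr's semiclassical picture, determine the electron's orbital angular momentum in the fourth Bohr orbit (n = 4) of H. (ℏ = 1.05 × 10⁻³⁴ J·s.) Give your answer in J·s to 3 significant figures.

4.20 × 10⁻³⁴ J·s

L_n = nℏ = 4 × 1.05 × 10⁻³⁴ = 4.20 × 10⁻³⁴ J·s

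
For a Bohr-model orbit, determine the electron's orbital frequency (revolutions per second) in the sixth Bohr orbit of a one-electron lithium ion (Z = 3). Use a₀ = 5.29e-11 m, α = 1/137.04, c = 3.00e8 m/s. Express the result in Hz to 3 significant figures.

r = n²a₀/Z = 6.35e-10 m, v = Zαc/n = 1.09e6 m/s
f = v/(2πr) = 2.74e14 Hz

2.74e14 Hz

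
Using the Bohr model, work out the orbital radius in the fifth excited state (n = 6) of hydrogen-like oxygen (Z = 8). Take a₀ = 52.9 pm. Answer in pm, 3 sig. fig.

238 pm

r_n = n²a₀/Z = 6² × 52.9 / 8
    = 36 × 52.9 / 8 = 238 pm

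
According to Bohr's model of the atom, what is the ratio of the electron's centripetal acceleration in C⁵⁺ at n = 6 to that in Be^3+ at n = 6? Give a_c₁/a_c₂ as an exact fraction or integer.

27/8

a_c ∝ Z^3 · n^-4
a_c₁/a_c₂ = (6/4)^3 · (6/6)^-4 = 27/8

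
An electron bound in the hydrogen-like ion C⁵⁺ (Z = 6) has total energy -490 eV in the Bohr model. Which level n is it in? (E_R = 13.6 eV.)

1

E_n = −E_R Z²/n² ⇒ n² = E_R Z²/(−E_n) = 13.6 × 6² / 490 ≈ 1.00
n = 1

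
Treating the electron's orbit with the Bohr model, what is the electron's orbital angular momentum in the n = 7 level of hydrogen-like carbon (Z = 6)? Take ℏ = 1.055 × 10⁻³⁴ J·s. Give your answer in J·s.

7.385 × 10⁻³⁴ J·s

L_n = nℏ = 7 × 1.055 × 10⁻³⁴ = 7.385 × 10⁻³⁴ J·s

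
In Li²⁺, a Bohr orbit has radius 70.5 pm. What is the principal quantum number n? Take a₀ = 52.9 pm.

r_n = n²a₀/Z ⇒ n² = rZ/a₀ = 70.5 × 3 / 52.9 ≈ 4.00
n = 2

2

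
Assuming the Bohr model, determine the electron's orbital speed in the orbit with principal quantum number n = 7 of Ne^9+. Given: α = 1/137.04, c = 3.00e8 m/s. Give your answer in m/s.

3.13e6 m/s

v_n = Zαc/n = 10 × 0.00730 × 3.00e8 / 7
    = 3.13e6 m/s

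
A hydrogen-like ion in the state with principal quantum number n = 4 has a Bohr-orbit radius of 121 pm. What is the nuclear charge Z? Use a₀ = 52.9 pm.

7

r_n = n²a₀/Z ⇒ Z = n²a₀/r = 4² × 52.9 / 121 ≈ 7.00
Z = 7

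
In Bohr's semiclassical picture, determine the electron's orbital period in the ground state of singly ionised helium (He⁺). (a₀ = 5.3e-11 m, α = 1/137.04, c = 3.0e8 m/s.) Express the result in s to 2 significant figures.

3.8e-17 s

r = n²a₀/Z = 1²·5.3e-11/2 = 2.6e-11 m
v = Zαc/n = 2·0.0073·3.0e8/1 = 4.4e6 m/s
T = 2πr/v = 3.8e-17 s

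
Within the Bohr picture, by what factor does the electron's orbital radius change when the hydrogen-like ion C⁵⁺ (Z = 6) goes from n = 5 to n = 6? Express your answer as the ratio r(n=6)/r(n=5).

36/25

r ∝ Z^-1 · n^2; with Z fixed, r ∝ n^2.
r(n=6)/r(n=5) = (6/5)^2 = 36/25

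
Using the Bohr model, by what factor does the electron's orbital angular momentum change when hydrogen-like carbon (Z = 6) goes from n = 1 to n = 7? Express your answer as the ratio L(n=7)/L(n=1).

L = nℏ depends only on n, so L ∝ n.
L(n=7)/L(n=1) = (7/1)^1 = 7

7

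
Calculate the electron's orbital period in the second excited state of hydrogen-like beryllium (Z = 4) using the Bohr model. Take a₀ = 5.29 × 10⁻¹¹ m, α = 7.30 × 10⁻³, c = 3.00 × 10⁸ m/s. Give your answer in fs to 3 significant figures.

r = n²a₀/Z = 3²·5.29 × 10⁻¹¹/4 = 1.19 × 10⁻¹⁰ m
v = Zαc/n = 4·0.00730·3.00 × 10⁸/3 = 2.92 × 10⁶ m/s
T = 2πr/v = 2.56 × 10⁻¹⁶ s = 0.256 fs

0.256 fs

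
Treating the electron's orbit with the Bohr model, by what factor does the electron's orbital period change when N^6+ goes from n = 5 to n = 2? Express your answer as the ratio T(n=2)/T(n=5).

T ∝ Z^-2 · n^3; with Z fixed, T ∝ n^3.
T(n=2)/T(n=5) = (2/5)^3 = 8/125

8/125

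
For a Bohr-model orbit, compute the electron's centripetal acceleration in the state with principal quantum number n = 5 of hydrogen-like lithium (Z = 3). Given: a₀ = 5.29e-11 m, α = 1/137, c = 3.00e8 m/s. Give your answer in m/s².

3.92e21 m/s²

r = n²a₀/Z = 4.41e-10 m, v = Zαc/n = 1.31e6 m/s
a = v²/r = (1.31e6)² / 4.41e-10 = 3.92e21 m/s²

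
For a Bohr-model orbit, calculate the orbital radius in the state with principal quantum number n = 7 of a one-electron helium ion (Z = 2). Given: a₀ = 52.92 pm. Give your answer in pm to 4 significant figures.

r_n = n²a₀/Z = 7² × 52.92 / 2
    = 49 × 52.92 / 2 = 1297 pm

1297 pm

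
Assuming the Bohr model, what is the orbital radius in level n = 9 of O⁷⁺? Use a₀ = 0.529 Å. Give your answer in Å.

5.36 Å

r_n = n²a₀/Z = 9² × 0.529 / 8
    = 81 × 0.529 / 8 = 5.36 Å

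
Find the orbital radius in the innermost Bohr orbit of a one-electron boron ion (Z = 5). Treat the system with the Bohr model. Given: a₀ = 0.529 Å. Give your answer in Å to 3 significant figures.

r_n = n²a₀/Z = 1² × 0.529 / 5
    = 1 × 0.529 / 5 = 0.106 Å

0.106 Å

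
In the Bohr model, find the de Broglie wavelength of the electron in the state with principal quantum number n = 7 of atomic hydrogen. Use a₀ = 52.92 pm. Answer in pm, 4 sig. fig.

2328 pm

The Bohr quantisation condition is nλ = 2πr_n.
r_n = n²a₀/Z = 2593 pm
λ = 2πr_n/n = 2π·2593/7 = 2328 pm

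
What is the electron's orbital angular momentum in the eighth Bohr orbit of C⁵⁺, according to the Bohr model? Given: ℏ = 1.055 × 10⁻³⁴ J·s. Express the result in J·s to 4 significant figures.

8.440 × 10⁻³⁴ J·s

L_n = nℏ = 8 × 1.055 × 10⁻³⁴ = 8.440 × 10⁻³⁴ J·s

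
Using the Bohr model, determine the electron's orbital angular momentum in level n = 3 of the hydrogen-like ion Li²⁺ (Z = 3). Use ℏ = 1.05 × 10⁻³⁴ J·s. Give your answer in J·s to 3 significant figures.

3.15 × 10⁻³⁴ J·s

L_n = nℏ = 3 × 1.05 × 10⁻³⁴ = 3.15 × 10⁻³⁴ J·s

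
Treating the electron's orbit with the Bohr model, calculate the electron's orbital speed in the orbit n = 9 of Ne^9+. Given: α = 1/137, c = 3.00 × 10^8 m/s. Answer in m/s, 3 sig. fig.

v_n = Zαc/n = 10 × 0.00730 × 3.00 × 10^8 / 9
    = 2.43 × 10^6 m/s

2.43 × 10^6 m/s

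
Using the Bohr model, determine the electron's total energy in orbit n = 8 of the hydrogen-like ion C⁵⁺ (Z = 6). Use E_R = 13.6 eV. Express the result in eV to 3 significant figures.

E_n = −E_R·Z²/n² = −13.6 × 6²/8² = -7.65 eV

-7.65 eV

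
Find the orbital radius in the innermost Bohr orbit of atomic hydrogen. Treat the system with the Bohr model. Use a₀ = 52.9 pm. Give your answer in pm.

r_n = n²a₀/Z = 1² × 52.9 / 1
    = 1 × 52.9 / 1 = 52.9 pm

52.9 pm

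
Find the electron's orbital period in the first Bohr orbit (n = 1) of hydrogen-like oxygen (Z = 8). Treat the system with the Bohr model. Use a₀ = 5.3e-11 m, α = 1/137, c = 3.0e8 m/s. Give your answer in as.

r = n²a₀/Z = 1²·5.3e-11/8 = 6.6e-12 m
v = Zαc/n = 8·0.0073·3.0e8/1 = 1.8e7 m/s
T = 2πr/v = 2.4e-18 s = 2.4 as

2.4 as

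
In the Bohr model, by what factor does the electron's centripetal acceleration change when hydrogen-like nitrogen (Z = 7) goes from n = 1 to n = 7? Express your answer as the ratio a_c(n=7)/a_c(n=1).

1/2401

a_c ∝ Z^3 · n^-4; with Z fixed, a_c ∝ n^-4.
a_c(n=7)/a_c(n=1) = (7/1)^-4 = 1/2401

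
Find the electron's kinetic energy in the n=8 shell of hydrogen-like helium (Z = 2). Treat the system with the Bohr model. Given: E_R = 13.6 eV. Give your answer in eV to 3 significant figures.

For a Coulomb orbit the virial theorem gives K = −E_n.
E_n = −E_R·Z²/n², so K = E_R·Z²/n² = 13.6 × 2²/8² = 0.850 eV

0.850 eV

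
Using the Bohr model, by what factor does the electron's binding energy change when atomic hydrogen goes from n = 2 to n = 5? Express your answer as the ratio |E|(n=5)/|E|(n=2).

|E| ∝ Z^2 · n^-2; with Z fixed, |E| ∝ n^-2.
|E|(n=5)/|E|(n=2) = (5/2)^-2 = 4/25

4/25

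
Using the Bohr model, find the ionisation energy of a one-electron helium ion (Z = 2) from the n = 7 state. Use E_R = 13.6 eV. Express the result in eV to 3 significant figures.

E_n = −E_R·Z²/n² = −13.6 × 2²/7² eV = -1.11 eV
Ionisation energy = −E_n = 1.11 eV

1.11 eV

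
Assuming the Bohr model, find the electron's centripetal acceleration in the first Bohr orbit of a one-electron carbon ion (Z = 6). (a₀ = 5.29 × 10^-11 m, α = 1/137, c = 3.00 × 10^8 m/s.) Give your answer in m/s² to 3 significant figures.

r = n²a₀/Z = 8.82 × 10^-12 m, v = Zαc/n = 1.31 × 10^7 m/s
a = v²/r = (1.31 × 10^7)² / 8.82 × 10^-12 = 1.96 × 10^25 m/s²

1.96 × 10^25 m/s²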